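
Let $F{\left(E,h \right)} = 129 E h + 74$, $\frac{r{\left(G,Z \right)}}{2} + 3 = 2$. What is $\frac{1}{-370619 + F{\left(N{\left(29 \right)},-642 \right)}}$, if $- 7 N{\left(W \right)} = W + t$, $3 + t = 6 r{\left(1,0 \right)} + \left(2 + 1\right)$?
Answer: $- \frac{7}{1185909} \approx -5.9026 \cdot 10^{-6}$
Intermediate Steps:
$r{\left(G,Z \right)} = -2$ ($r{\left(G,Z \right)} = -6 + 2 \cdot 2 = -6 + 4 = -2$)
$t = -12$ ($t = -3 + \left(6 \left(-2\right) + \left(2 + 1\right)\right) = -3 + \left(-12 + 3\right) = -3 - 9 = -12$)
$N{\left(W \right)} = \frac{12}{7} - \frac{W}{7}$ ($N{\left(W \right)} = - \frac{W - 12}{7} = - \frac{-12 + W}{7} = \frac{12}{7} - \frac{W}{7}$)
$F{\left(E,h \right)} = 74 + 129 E h$ ($F{\left(E,h \right)} = 129 E h + 74 = 74 + 129 E h$)
$\frac{1}{-370619 + F{\left(N{\left(29 \right)},-642 \right)}} = \frac{1}{-370619 + \left(74 + 129 \left(\frac{12}{7} - \frac{29}{7}\right) \left(-642\right)\right)} = \frac{1}{-370619 + \left(74 + 129 \left(- \frac{17}{7}\right) \left(-642\right)\right)} = \frac{1}{-370619 + \left(74 + \frac{1407906}{7}\right)} = \frac{1}{-370619 + \frac{1408424}{7}} = \frac{1}{- \frac{1185909}{7}} = - \frac{7}{1185909}$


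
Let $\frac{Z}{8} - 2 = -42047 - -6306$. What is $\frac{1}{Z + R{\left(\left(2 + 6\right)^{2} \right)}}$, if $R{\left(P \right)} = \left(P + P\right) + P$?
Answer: $- \frac{1}{285720} \approx -3.4999 \cdot 10^{-6}$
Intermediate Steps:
$Z = -285912$ ($Z = 16 + 8 \left(-42047 - -6306\right) = 16 + 8 \left(-42047 + 6306\right) = 16 + 8 \left(-35741\right) = 16 - 285928 = -285912$)
$R{\left(P \right)} = 3 P$ ($R{\left(P \right)} = 2 P + P = 3 P$)
$\frac{1}{Z + R{\left(\left(2 + 6\right)^{2} \right)}} = \frac{1}{-285912 + 3 \left(2 + 6\right)^{2}} = \frac{1}{-285912 + 3 \cdot 8^{2}} = \frac{1}{-285912 + 3 \cdot 64} = \frac{1}{-285912 + 192} = \frac{1}{-285720} = - \frac{1}{285720}$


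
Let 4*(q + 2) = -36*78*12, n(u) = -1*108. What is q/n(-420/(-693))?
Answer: 4213/54 ≈ 78.019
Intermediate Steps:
n(u) = -108
q = -8426 (q = -2 + (-36*78*12)/4 = -2 + (-2808*12)/4 = -2 + (¼)*(-33696) = -2 - 8424 = -8426)
q/n(-420/(-693)) = -8426/(-108) = -8426*(-1/108) = 4213/54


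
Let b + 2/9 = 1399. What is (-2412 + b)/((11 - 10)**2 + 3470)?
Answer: -9119/31239 ≈ -0.29191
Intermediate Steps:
b = 12589/9 (b = -2/9 + 1399 = 12589/9 ≈ 1398.8)
(-2412 + b)/((11 - 10)**2 + 3470) = (-2412 + 12589/9)/((11 - 10)**2 + 3470) = -9119/(9*(1**2 + 3470)) = -9119/(9*(1 + 3470)) = -9119/9/3471 = -9119/9*1/3471 = -9119/31239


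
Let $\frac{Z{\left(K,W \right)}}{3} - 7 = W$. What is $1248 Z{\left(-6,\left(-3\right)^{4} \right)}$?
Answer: $329472$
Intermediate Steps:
$Z{\left(K,W \right)} = 21 + 3 W$
$1248 Z{\left(-6,\left(-3\right)^{4} \right)} = 1248 \left(21 + 3 \left(-3\right)^{4}\right) = 1248 \left(21 + 3 \cdot 81\right) = 1248 \left(21 + 243\right) = 1248 \cdot 264 = 329472$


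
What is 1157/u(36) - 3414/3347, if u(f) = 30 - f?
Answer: -3892963/20082 ≈ -193.85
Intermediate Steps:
1157/u(36) - 3414/3347 = 1157/(30 - 1*36) - 3414/3347 = 1157/(30 - 36) - 3414*1/3347 = 1157/(-6) - 3414/3347 = 1157*(-⅙) - 3414/3347 = -1157/6 - 3414/3347 = -3892963/20082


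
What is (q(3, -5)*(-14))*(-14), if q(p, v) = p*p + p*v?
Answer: -1176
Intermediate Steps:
q(p, v) = p² + p*v
(q(3, -5)*(-14))*(-14) = ((3*(3 - 5))*(-14))*(-14) = ((3*(-2))*(-14))*(-14) = -6*(-14)*(-14) = 84*(-14) = -1176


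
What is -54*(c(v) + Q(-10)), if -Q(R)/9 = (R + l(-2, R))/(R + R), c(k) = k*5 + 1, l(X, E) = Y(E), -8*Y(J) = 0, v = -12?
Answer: 3429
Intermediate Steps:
Y(J) = 0 (Y(J) = -⅛*0 = 0)
l(X, E) = 0
c(k) = 1 + 5*k (c(k) = 5*k + 1 = 1 + 5*k)
Q(R) = -9/2 (Q(R) = -9*(R + 0)/(R + R) = -9*R/(2*R) = -9*R*1/(2*R) = -9*½ = -9/2)
-54*(c(v) + Q(-10)) = -54*((1 + 5*(-12)) - 9/2) = -54*((1 - 60) - 9/2) = -54*(-59 - 9/2) = -54*(-127/2) = 3429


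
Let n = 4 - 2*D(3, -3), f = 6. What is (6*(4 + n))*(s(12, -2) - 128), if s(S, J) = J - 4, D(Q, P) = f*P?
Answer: -35376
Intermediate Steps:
D(Q, P) = 6*P
s(S, J) = -4 + J
n = 40 (n = 4 - 12*(-3) = 4 - 2*(-18) = 4 + 36 = 40)
(6*(4 + n))*(s(12, -2) - 128) = (6*(4 + 40))*((-4 - 2) - 128) = (6*44)*(-6 - 128) = 264*(-134) = -35376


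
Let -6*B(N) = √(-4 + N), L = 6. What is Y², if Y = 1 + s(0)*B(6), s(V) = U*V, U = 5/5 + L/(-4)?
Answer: 1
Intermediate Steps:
U = -½ (U = 5/5 + 6/(-4) = 5*(⅕) + 6*(-¼) = 1 - 3/2 = -½ ≈ -0.50000)
B(N) = -√(-4 + N)/6
s(V) = -V/2
Y = 1 (Y = 1 + (-½*0)*(-√(-4 + 6)/6) = 1 + 0*(-√2/6) = 1 + 0 = 1)
Y² = 1² = 1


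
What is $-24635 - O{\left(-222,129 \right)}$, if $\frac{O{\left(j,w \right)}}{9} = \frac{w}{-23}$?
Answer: $- \frac{565444}{23} \approx -24585.0$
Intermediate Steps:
$O{\left(j,w \right)} = - \frac{9 w}{23}$ ($O{\left(j,w \right)} = 9 \frac{w}{-23} = 9 w \left(- \frac{1}{23}\right) = 9 \left(- \frac{w}{23}\right) = - \frac{9 w}{23}$)
$-24635 - O{\left(-222,129 \right)} = -24635 - \left(- \frac{9}{23}\right) 129 = -24635 - - \frac{1161}{23} = -24635 + \frac{1161}{23} = - \frac{565444}{23}$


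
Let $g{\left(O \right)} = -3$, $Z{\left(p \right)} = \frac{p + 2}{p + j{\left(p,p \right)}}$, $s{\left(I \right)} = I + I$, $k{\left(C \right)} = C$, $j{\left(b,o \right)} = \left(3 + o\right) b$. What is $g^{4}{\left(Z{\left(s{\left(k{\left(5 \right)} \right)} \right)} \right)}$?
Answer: $81$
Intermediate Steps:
$j{\left(b,o \right)} = b \left(3 + o\right)$
$s{\left(I \right)} = 2 I$
$Z{\left(p \right)} = \frac{2 + p}{p + p \left(3 + p\right)}$ ($Z{\left(p \right)} = \frac{p + 2}{p + p \left(3 + p\right)} = \frac{2 + p}{p + p \left(3 + p\right)}$)
$g^{4}{\left(Z{\left(s{\left(k{\left(5 \right)} \right)} \right)} \right)} = \left(-3\right)^{4} = 81$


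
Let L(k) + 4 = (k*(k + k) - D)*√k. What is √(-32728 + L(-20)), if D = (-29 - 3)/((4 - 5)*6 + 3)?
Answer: 2*√(-73647 + 3552*I*√5)/3 ≈ 9.7416 + 181.18*I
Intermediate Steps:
D = 32/3 (D = -32/(-1*6 + 3) = -32/(-6 + 3) = -32/(-3) = -32*(-⅓) = 32/3 ≈ 10.667)
L(k) = -4 + √k*(-32/3 + 2*k²) (L(k) = -4 + (k*(k + k) - 1*32/3)*√k = -4 + (k*(2*k) - 32/3)*√k = -4 + (2*k² - 32/3)*√k = -4 + (-32/3 + 2*k²)*√k = -4 + √k*(-32/3 + 2*k²))
√(-32728 + L(-20)) = √(-32728 + (-4 + 2*(-20)^(5/2) - 64*I*√5/3)) = √(-32728 + (-4 + 2*(800*I*√5) - 64*I*√5/3)) = √(-32728 + (-4 + 1600*I*√5 - 64*I*√5/3)) = √(-32728 + (-4 + 4736*I*√5/3)) = √(-32732 + 4736*I*√5/3)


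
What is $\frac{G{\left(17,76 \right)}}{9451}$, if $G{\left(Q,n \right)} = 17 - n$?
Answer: $- \frac{59}{9451} \approx -0.0062427$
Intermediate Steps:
$\frac{G{\left(17,76 \right)}}{9451} = \frac{17 - 76}{9451} = \left(17 - 76\right) \frac{1}{9451} = \left(-59\right) \frac{1}{9451} = - \frac{59}{9451}$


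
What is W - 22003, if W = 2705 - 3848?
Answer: -23146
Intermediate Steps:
W = -1143
W - 22003 = -1143 - 22003 = -23146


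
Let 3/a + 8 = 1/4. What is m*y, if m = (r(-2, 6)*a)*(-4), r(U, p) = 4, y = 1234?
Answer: 236928/31 ≈ 7642.8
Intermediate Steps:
a = -12/31 (a = 3/(-8 + 1/4) = 3/(-8 + ¼) = 3/(-31/4) = 3*(-4/31) = -12/31 ≈ -0.38710)
m = 192/31 (m = (4*(-12/31))*(-4) = -48/31*(-4) = 192/31 ≈ 6.1936)
m*y = (192/31)*1234 = 236928/31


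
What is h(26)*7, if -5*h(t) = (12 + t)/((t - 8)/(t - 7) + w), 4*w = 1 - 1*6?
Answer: 20216/115 ≈ 175.79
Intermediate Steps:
w = -5/4 (w = (1 - 1*6)/4 = (1 - 6)/4 = (¼)*(-5) = -5/4 ≈ -1.2500)
h(t) = -(12 + t)/(5*(-5/4 + (-8 + t)/(-7 + t))) (h(t) = -(12 + t)/(5*((t - 8)/(t - 7) - 5/4)) = -(12 + t)/(5*((-8 + t)/(-7 + t) - 5/4)) = -(12 + t)/(5*(-5/4 + (-8 + t)/(-7 + t))))
h(26)*7 = (4*(84 - 1*26² - 5*26)/(5*(3 - 1*26)))*7 = (4*(84 - 1*676 - 130)/(5*(3 - 26)))*7 = ((⅘)*(84 - 676 - 130)/(-23))*7 = ((⅘)*(-1/23)*(-722))*7 = (2888/115)*7 = 20216/115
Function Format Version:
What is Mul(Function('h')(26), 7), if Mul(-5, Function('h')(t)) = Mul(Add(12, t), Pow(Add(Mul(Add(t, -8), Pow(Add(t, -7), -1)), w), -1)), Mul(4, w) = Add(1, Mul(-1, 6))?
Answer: Rational(20216, 115) ≈ 175.79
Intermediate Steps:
w = Rational(-5, 4) (w = Mul(Rational(1, 4), Add(1, Mul(-1, 6))) = Mul(Rational(1, 4), Add(1, -6)) = Mul(Rational(1, 4), -5) = Rational(-5, 4) ≈ -1.2500)
Function('h')(t) = Mul(Rational(-1, 5), Pow(Add(Rational(-5, 4), Mul(Pow(Add(-7, t), -1), Add(-8, t))), -1), Add(12, t)) (Function('h')(t) = Mul(Rational(-1, 5), Mul(Add(12, t), Pow(Add(Mul(Add(t, -8), Pow(Add(t, -7), -1)), Rational(-5, 4)), -1))) = Mul(Rational(-1, 5), Mul(Add(12, t), Pow(Add(Mul(Add(-8, t), Pow(Add(-7, t), -1)), Rational(-5, 4)), -1))) = Mul(Rational(-1, 5), Mul(Add(12, t), Pow(Add(Mul(Pow(Add(-7, t), -1), Add(-8, t)), Rational(-5, 4)), -1))) = Mul(Rational(-1, 5), Mul(Add(12, t), Pow(Add(Rational(-5, 4), Mul(Pow(Add(-7, t), -1), Add(-8, t))), -1))) = Mul(Rational(-1, 5), Mul(Pow(Add(Rational(-5, 4), Mul(Pow(Add(-7, t), -1), Add(-8, t))), -1), Add(12, t))) = Mul(Rational(-1, 5), Pow(Add(Rational(-5, 4), Mul(Pow(Add(-7, t), -1), Add(-8, t))), -1), Add(12, t)))
Mul(Function('h')(26), 7) = Mul(Mul(Rational(4, 5), Pow(Add(3, Mul(-1, 26)), -1), Add(84, Mul(-1, Pow(26, 2)), Mul(-5, 26))), 7) = Mul(Mul(Rational(4, 5), Pow(Add(3, -26), -1), Add(84, Mul(-1, 676), -130)), 7) = Mul(Mul(Rational(4, 5), Pow(-23, -1), Add(84, -676, -130)), 7) = Mul(Mul(Rational(4, 5), Rational(-1, 23), -722), 7) = Mul(Rational(2888, 115), 7) = Rational(20216, 115)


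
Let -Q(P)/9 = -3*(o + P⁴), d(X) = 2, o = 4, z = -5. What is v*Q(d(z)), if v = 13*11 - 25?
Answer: 63720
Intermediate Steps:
Q(P) = 108 + 27*P⁴ (Q(P) = -(-27)*(4 + P⁴) = -9*(-12 - 3*P⁴) = 108 + 27*P⁴)
v = 118 (v = 143 - 25 = 118)
v*Q(d(z)) = 118*(108 + 27*2⁴) = 118*(108 + 27*16) = 118*(108 + 432) = 118*540 = 63720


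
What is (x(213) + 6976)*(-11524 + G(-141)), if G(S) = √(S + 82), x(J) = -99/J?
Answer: -5707410812/71 + 495263*I*√59/71 ≈ -8.0386e+7 + 53580.0*I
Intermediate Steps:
G(S) = √(82 + S)
(x(213) + 6976)*(-11524 + G(-141)) = (-99/213 + 6976)*(-11524 + √(82 - 141)) = (-99*1/213 + 6976)*(-11524 + √(-59)) = (-33/71 + 6976)*(-11524 + I*√59) = 495263*(-11524 + I*√59)/71 = -5707410812/71 + 495263*I*√59/71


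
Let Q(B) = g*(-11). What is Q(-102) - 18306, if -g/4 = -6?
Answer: -18570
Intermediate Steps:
g = 24 (g = -4*(-6) = 24)
Q(B) = -264 (Q(B) = 24*(-11) = -264)
Q(-102) - 18306 = -264 - 18306 = -18570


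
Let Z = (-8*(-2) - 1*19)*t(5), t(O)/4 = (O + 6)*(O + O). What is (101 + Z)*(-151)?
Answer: 184069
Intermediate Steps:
t(O) = 8*O*(6 + O) (t(O) = 4*((O + 6)*(O + O)) = 4*((6 + O)*(2*O)) = 4*(2*O*(6 + O)) = 8*O*(6 + O))
Z = -1320 (Z = (-8*(-2) - 1*19)*(8*5*(6 + 5)) = (16 - 19)*(8*5*11) = -3*440 = -1320)
(101 + Z)*(-151) = (101 - 1320)*(-151) = -1219*(-151) = 184069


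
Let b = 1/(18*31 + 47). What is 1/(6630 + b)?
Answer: 605/4011151 ≈ 0.00015083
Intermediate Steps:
b = 1/605 (b = 1/(558 + 47) = 1/605 ≈ 0.0016529)
1/(6630 + b) = 1/(6630 + 1/605) = 1/(4011151/605) = 605/4011151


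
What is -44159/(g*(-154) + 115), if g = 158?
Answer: 44159/24217 ≈ 1.8235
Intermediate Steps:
-44159/(g*(-154) + 115) = -44159/(158*(-154) + 115) = -44159/(-24332 + 115) = -44159/(-24217) = -44159*(-1/24217) = 44159/24217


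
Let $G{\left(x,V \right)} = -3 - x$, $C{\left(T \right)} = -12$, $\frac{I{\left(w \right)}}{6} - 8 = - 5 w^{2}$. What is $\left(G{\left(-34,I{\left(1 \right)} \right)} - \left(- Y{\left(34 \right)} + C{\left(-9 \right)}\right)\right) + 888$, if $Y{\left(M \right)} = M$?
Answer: $965$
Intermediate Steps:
$I{\left(w \right)} = 48 - 30 w^{2}$ ($I{\left(w \right)} = 48 + 6 \left(- 5 w^{2}\right) = 48 - 30 w^{2}$)
$\left(G{\left(-34,I{\left(1 \right)} \right)} - \left(- Y{\left(34 \right)} + C{\left(-9 \right)}\right)\right) + 888 = \left(\left(-3 - -34\right) + \left(34 - -12\right)\right) + 888 = \left(\left(-3 + 34\right) + \left(34 + 12\right)\right) + 888 = \left(31 + 46\right) + 888 = 77 + 888 = 965$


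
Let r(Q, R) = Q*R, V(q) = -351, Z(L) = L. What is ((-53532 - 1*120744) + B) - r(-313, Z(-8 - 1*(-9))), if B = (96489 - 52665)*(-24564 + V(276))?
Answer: -1092048923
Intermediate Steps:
B = -1091874960 (B = (96489 - 52665)*(-24564 - 351) = 43824*(-24915) = -1091874960)
((-53532 - 1*120744) + B) - r(-313, Z(-8 - 1*(-9))) = ((-53532 - 1*120744) - 1091874960) - (-313)*(-8 - 1*(-9)) = ((-53532 - 120744) - 1091874960) - (-313)*(-8 + 9) = (-174276 - 1091874960) - (-313) = -1092049236 - 1*(-313) = -1092049236 + 313 = -1092048923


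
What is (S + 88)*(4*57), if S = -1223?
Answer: -258780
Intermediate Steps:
(S + 88)*(4*57) = (-1223 + 88)*(4*57) = -1135*228 = -258780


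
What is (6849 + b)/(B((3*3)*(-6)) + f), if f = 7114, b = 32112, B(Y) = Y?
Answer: 38961/7060 ≈ 5.5186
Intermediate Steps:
(6849 + b)/(B((3*3)*(-6)) + f) = (6849 + 32112)/((3*3)*(-6) + 7114) = 38961/(9*(-6) + 7114) = 38961/(-54 + 7114) = 38961/7060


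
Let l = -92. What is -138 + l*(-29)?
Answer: 2530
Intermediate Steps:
-138 + l*(-29) = -138 - 92*(-29) = -138 + 2668 = 2530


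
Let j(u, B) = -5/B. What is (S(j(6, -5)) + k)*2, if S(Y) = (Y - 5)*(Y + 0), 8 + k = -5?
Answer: -34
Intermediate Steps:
k = -13 (k = -8 - 5 = -13)
j(u, B) = -5/B
S(Y) = Y*(-5 + Y) (S(Y) = (-5 + Y)*Y = Y*(-5 + Y))
(S(j(6, -5)) + k)*2 = ((-5/(-5))*(-5 - 5/(-5)) - 13)*2 = ((-5*(-1/5))*(-5 - 5*(-1/5)) - 13)*2 = (1*(-5 + 1) - 13)*2 = (1*(-4) - 13)*2 = (-4 - 13)*2 = -17*2 = -34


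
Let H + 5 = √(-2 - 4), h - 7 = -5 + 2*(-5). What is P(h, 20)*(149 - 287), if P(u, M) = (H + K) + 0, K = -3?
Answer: 1104 - 138*I*√6 ≈ 1104.0 - 338.03*I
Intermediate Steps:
h = -8 (h = 7 + (-5 + 2*(-5)) = 7 + (-5 - 10) = 7 - 15 = -8)
H = -5 + I*√6 (H = -5 + √(-2 - 4) = -5 + √(-6) = -5 + I*√6 ≈ -5.0 + 2.4495*I)
P(u, M) = -8 + I*√6 (P(u, M) = ((-5 + I*√6) - 3) + 0 = (-8 + I*√6) + 0 = -8 + I*√6)
P(h, 20)*(149 - 287) = (-8 + I*√6)*(149 - 287) = (-8 + I*√6)*(-138) = 1104 - 138*I*√6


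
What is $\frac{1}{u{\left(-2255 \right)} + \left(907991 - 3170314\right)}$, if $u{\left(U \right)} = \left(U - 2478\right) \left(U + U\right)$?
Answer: $\frac{1}{19083507} \approx 5.2401 \cdot 10^{-8}$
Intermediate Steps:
$u{\left(U \right)} = 2 U \left(-2478 + U\right)$ ($u{\left(U \right)} = \left(-2478 + U\right) 2 U = 2 U \left(-2478 + U\right)$)
$\frac{1}{u{\left(-2255 \right)} + \left(907991 - 3170314\right)} = \frac{1}{2 \left(-2255\right) \left(-2478 - 2255\right) + \left(907991 - 3170314\right)} = \frac{1}{2 \left(-2255\right) \left(-4733\right) + \left(907991 - 3170314\right)} = \frac{1}{21345830 - 2262323} = \frac{1}{19083507}$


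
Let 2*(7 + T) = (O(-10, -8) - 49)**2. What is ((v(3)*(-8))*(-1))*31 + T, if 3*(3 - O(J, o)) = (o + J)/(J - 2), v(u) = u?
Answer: 14545/8 ≈ 1818.1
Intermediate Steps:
O(J, o) = 3 - (J + o)/(3*(-2 + J)) (O(J, o) = 3 - (o + J)/(3*(J - 2)) = 3 - (J + o)/(3*(-2 + J)))
T = 8593/8 (T = -7 + ((-18 - 1*(-8) + 8*(-10))/(3*(-2 - 10)) - 49)**2/2 = -7 + ((1/3)*(-18 + 8 - 80)/(-12) - 49)**2/2 = -7 + ((1/3)*(-1/12)*(-90) - 49)**2/2 = -7 + (5/2 - 49)**2/2 = -7 + (-93/2)**2/2 = -7 + (1/2)*(8649/4) = -7 + 8649/8 = 8593/8 ≈ 1074.1)
((v(3)*(-8))*(-1))*31 + T = ((3*(-8))*(-1))*31 + 8593/8 = -24*(-1)*31 + 8593/8 = 24*31 + 8593/8 = 744 + 8593/8 = 14545/8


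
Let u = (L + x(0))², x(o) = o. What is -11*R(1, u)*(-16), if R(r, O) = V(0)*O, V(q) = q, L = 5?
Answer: 0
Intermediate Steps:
u = 25 (u = (5 + 0)² = 5² = 25)
R(r, O) = 0 (R(r, O) = 0*O = 0)
-11*R(1, u)*(-16) = -11*0*(-16) = 0*(-16) = 0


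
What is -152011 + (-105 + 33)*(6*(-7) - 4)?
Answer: -148699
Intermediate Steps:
-152011 + (-105 + 33)*(6*(-7) - 4) = -152011 - 72*(-42 - 4) = -152011 - 72*(-46) = -152011 + 3312 = -148699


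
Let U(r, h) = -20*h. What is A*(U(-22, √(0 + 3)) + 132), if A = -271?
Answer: -35772 + 5420*√3 ≈ -26384.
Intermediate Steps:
A*(U(-22, √(0 + 3)) + 132) = -271*(-20*√(0 + 3) + 132) = -271*(-20*√3 + 132) = -271*(132 - 20*√3) = -35772 + 5420*√3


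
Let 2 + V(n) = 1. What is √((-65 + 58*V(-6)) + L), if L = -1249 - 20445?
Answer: I*√21817 ≈ 147.71*I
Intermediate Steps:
V(n) = -1 (V(n) = -2 + 1 = -1)
L = -21694
√((-65 + 58*V(-6)) + L) = √((-65 + 58*(-1)) - 21694) = √((-65 - 58) - 21694) = √(-123 - 21694) = √(-21817) = I*√21817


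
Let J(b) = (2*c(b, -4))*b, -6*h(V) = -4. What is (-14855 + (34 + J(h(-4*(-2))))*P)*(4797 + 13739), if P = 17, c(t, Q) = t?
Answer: -2379225352/9 ≈ -2.6436e+8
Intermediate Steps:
h(V) = ⅔ (h(V) = -⅙*(-4) = ⅔)
J(b) = 2*b² (J(b) = (2*b)*b = 2*b²)
(-14855 + (34 + J(h(-4*(-2))))*P)*(4797 + 13739) = (-14855 + (34 + 2*(⅔)²)*17)*(4797 + 13739) = (-14855 + (34 + 2*(4/9))*17)*18536 = (-14855 + (34 + 8/9)*17)*18536 = (-14855 + (314/9)*17)*18536 = (-14855 + 5338/9)*18536 = -128357/9*18536 = -2379225352/9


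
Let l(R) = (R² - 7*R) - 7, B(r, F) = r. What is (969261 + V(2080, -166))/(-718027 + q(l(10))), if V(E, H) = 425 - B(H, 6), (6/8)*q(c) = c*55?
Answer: -2909556/2149021 ≈ -1.3539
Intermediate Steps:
l(R) = -7 + R² - 7*R
q(c) = 220*c/3 (q(c) = 4*(c*55)/3 = 4*(55*c)/3 = 220*c/3)
V(E, H) = 425 - H
(969261 + V(2080, -166))/(-718027 + q(l(10))) = (969261 + (425 - 1*(-166)))/(-718027 + 220*(-7 + 10² - 7*10)/3) = (969261 + (425 + 166))/(-718027 + 220*(-7 + 100 - 70)/3) = (969261 + 591)/(-718027 + (220/3)*23) = 969852/(-718027 + 5060/3) = 969852/(-2149021/3) = 969852*(-3/2149021) = -2909556/2149021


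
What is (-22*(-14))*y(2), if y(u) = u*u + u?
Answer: 1848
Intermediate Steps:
y(u) = u + u² (y(u) = u² + u = u + u²)
(-22*(-14))*y(2) = (-22*(-14))*(2*(1 + 2)) = 308*(2*3) = 308*6 = 1848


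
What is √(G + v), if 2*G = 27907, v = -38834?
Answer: 3*I*√11058/2 ≈ 157.74*I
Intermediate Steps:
G = 27907/2 (G = (½)*27907 = 27907/2 ≈ 13954.)
√(G + v) = √(27907/2 - 38834) = √(-49761/2) = 3*I*√11058/2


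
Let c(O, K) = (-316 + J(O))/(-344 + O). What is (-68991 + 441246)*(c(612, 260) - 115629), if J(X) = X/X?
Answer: -11535768130185/268 ≈ -4.3044e+10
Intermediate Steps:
J(X) = 1
c(O, K) = -315/(-344 + O) (c(O, K) = (-316 + 1)/(-344 + O) = -315/(-344 + O))
(-68991 + 441246)*(c(612, 260) - 115629) = (-68991 + 441246)*(-315/(-344 + 612) - 115629) = 372255*(-315/268 - 115629) = 372255*(-30988887/268) = -11535768130185/268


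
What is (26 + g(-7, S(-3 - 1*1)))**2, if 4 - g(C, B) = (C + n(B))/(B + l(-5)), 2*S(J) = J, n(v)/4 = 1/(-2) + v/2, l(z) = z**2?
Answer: 494209/529 ≈ 934.23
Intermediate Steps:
n(v) = -2 + 2*v (n(v) = 4*(1/(-2) + v/2) = 4*(1*(-1/2) + v*(1/2)) = 4*(-1/2 + v/2) = -2 + 2*v)
S(J) = J/2
g(C, B) = 4 - (-2 + C + 2*B)/(25 + B) (g(C, B) = 4 - (C + (-2 + 2*B))/(B + (-5)**2) = 4 - (-2 + C + 2*B)/(B + 25) = 4 - (-2 + C + 2*B)/(25 + B))
(26 + g(-7, S(-3 - 1*1)))**2 = (26 + (102 - 1*(-7) + 2*((-3 - 1*1)/2))/(25 + (-3 - 1*1)/2))**2 = (26 + (102 + 7 + 2*((-3 - 1)/2))/(25 + (-3 - 1)/2))**2 = (26 + (102 + 7 + 2*((1/2)*(-4)))/(25 + (1/2)*(-4)))**2 = (26 + (102 + 7 + 2*(-2))/(25 - 2))**2 = (26 + (102 + 7 - 4)/23)**2 = (26 + (1/23)*105)**2 = (26 + 105/23)**2 = (703/23)**2 = 494209/529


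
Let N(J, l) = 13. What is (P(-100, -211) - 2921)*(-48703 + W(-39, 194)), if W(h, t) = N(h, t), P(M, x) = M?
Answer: 147092490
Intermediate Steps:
W(h, t) = 13
(P(-100, -211) - 2921)*(-48703 + W(-39, 194)) = (-100 - 2921)*(-48703 + 13) = -3021*(-48690) = 147092490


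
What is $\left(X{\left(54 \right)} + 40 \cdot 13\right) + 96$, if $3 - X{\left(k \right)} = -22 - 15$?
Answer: $656$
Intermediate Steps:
$X{\left(k \right)} = 40$ ($X{\left(k \right)} = 3 - \left(-22 - 15\right) = 3 - -37 = 3 + 37 = 40$)
$\left(X{\left(54 \right)} + 40 \cdot 13\right) + 96 = \left(40 + 40 \cdot 13\right) + 96 = \left(40 + 520\right) + 96 = 560 + 96 = 656$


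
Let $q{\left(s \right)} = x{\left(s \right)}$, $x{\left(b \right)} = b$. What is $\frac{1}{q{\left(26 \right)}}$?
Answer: $\frac{1}{26} \approx 0.038462$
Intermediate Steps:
$q{\left(s \right)} = s$
$\frac{1}{q{\left(26 \right)}} = \frac{1}{26}$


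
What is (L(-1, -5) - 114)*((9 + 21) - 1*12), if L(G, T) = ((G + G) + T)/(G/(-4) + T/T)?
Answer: -10764/5 ≈ -2152.8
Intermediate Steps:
L(G, T) = (T + 2*G)/(1 - G/4) (L(G, T) = (2*G + T)/(G*(-¼) + 1) = (T + 2*G)/(-G/4 + 1) = (T + 2*G)/(1 - G/4))
(L(-1, -5) - 114)*((9 + 21) - 1*12) = (4*(-1*(-5) - 2*(-1))/(-4 - 1) - 114)*((9 + 21) - 1*12) = (4*(5 + 2)/(-5) - 114)*(30 - 12) = (4*(-⅕)*7 - 114)*18 = (-28/5 - 114)*18 = -598/5*18 = -10764/5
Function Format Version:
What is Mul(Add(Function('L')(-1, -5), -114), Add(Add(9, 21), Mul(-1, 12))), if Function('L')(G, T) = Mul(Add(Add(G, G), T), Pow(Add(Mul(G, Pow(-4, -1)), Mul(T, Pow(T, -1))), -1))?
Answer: Rational(-10764, 5) ≈ -2152.8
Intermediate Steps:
Function('L')(G, T) = Mul(Pow(Add(1, Mul(Rational(-1, 4), G)), -1), Add(T, Mul(2, G))) (Function('L')(G, T) = Mul(Add(Mul(2, G), T), Pow(Add(Mul(G, Rational(-1, 4)), 1), -1)) = Mul(Add(T, Mul(2, G)), Pow(Add(Mul(Rational(-1, 4), G), 1), -1)) = Mul(Add(T, Mul(2, G)), Pow(Add(1, Mul(Rational(-1, 4), G)), -1)) = Mul(Pow(Add(1, Mul(Rational(-1, 4), G)), -1), Add(T, Mul(2, G))))
Mul(Add(Function('L')(-1, -5), -114), Add(Add(9, 21), Mul(-1, 12))) = Mul(Add(Mul(4, Pow(Add(-4, -1), -1), Add(Mul(-1, -5), Mul(-2, -1))), -114), Add(Add(9, 21), Mul(-1, 12))) = Mul(Add(Mul(4, Pow(-5, -1), Add(5, 2)), -114), Add(30, -12)) = Mul(Add(Mul(4, Rational(-1, 5), 7), -114), 18) = Mul(Add(Rational(-28, 5), -114), 18) = Mul(Rational(-598, 5), 18) = Rational(-10764, 5)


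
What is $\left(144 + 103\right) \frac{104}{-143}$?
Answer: $- \frac{1976}{11} \approx -179.64$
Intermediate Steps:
$\left(144 + 103\right) \frac{104}{-143} = 247 \cdot 104 \left(- \frac{1}{143}\right) = 247 \left(- \frac{8}{11}\right) = - \frac{1976}{11}$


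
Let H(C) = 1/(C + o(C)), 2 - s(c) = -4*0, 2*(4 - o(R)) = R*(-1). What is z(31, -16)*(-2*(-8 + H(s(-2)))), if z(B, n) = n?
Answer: -1760/7 ≈ -251.43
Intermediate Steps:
o(R) = 4 + R/2 (o(R) = 4 - R*(-1)/2 = 4 - (-1)*R/2 = 4 + R/2)
s(c) = 2 (s(c) = 2 - (-4)*0 = 2 - 1*0 = 2 + 0 = 2)
H(C) = 1/(4 + 3*C/2) (H(C) = 1/(C + (4 + C/2)) = 1/(4 + 3*C/2))
z(31, -16)*(-2*(-8 + H(s(-2)))) = -(-32)*(-8 + 2/(8 + 3*2)) = -(-32)*(-8 + 2/(8 + 6)) = -(-32)*(-8 + 2/14) = -(-32)*(-8 + 2*(1/14)) = -(-32)*(-8 + 1/7) = -(-32)*(-55)/7 = -16*110/7 = -1760/7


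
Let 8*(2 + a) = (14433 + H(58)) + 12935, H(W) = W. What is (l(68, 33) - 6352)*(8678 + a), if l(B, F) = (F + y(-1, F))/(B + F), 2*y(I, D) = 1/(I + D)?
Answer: -1987867178655/25856 ≈ -7.6882e+7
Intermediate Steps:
y(I, D) = 1/(2*(D + I)) (y(I, D) = 1/(2*(I + D)) = 1/(2*(D + I)))
l(B, F) = (F + 1/(2*(-1 + F)))/(B + F) (l(B, F) = (F + 1/(2*(F - 1)))/(B + F) = (F + 1/(2*(-1 + F)))/(B + F))
a = 13705/4 (a = -2 + ((14433 + 58) + 12935)/8 = -2 + (14491 + 12935)/8 = -2 + (⅛)*27426 = -2 + 13713/4 = 13705/4 ≈ 3426.3)
(l(68, 33) - 6352)*(8678 + a) = ((½ + 33*(-1 + 33))/((-1 + 33)*(68 + 33)) - 6352)*(8678 + 13705/4) = ((½ + 33*32)/(32*101) - 6352)*(48417/4) = ((1/32)*(1/101)*(½ + 1056) - 6352)*(48417/4) = ((1/32)*(1/101)*(2113/2) - 6352)*(48417/4) = (2113/6464 - 6352)*(48417/4) = -41057215/6464*48417/4 = -1987867178655/25856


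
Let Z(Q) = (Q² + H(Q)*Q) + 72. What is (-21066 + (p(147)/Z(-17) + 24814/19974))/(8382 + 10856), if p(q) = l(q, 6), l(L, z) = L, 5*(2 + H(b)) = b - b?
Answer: -41548078618/37945656435 ≈ -1.0949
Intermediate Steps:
H(b) = -2 (H(b) = -2 + (b - b)/5 = -2 + (⅕)*0 = -2 + 0 = -2)
Z(Q) = 72 + Q² - 2*Q (Z(Q) = (Q² - 2*Q) + 72 = 72 + Q² - 2*Q)
p(q) = q
(-21066 + (p(147)/Z(-17) + 24814/19974))/(8382 + 10856) = (-21066 + (147/(72 + (-17)² - 2*(-17)) + 24814/19974))/(8382 + 10856) = (-21066 + (147/(72 + 289 + 34) + 24814*(1/19974)))/19238 = (-21066 + (147/395 + 12407/9987))*(1/19238) = (-21066 + 6368854/3944865)*(1/19238) = -83096157236/3944865*1/19238 = -41548078618/37945656435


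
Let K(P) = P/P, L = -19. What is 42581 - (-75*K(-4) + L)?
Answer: 42675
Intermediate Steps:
K(P) = 1
42581 - (-75*K(-4) + L) = 42581 - (-75*1 - 19) = 42581 - (-75 - 19) = 42581 - 1*(-94) = 42581 + 94 = 42675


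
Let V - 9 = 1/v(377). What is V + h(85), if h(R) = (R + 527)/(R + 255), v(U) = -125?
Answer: 1349/125 ≈ 10.792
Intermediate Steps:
h(R) = (527 + R)/(255 + R)
V = 1124/125 (V = 9 + 1/(-125) = 9 - 1/125 = 1124/125 ≈ 8.9920)
V + h(85) = 1124/125 + (527 + 85)/(255 + 85) = 1124/125 + 612/340 = 1124/125 + (1/340)*612 = 1124/125 + 9/5 = 1349/125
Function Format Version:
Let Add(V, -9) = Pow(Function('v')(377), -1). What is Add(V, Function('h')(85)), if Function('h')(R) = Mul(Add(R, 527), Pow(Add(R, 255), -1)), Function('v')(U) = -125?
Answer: Rational(1349, 125) ≈ 10.792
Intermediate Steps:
Function('h')(R) = Mul(Pow(Add(255, R), -1), Add(527, R)) (Function('h')(R) = Mul(Add(527, R), Pow(Add(255, R), -1)) = Mul(Pow(Add(255, R), -1), Add(527, R)))
V = Rational(1124, 125) (V = Add(9, Pow(-125, -1)) = Add(9, Rational(-1, 125)) = Rational(1124, 125) ≈ 8.9920)
Add(V, Function('h')(85)) = Add(Rational(1124, 125), Mul(Pow(Add(255, 85), -1), Add(527, 85))) = Add(Rational(1124, 125), Mul(Pow(340, -1), 612)) = Add(Rational(1124, 125), Mul(Rational(1, 340), 612)) = Add(Rational(1124, 125), Rational(9, 5)) = Rational(1349, 125)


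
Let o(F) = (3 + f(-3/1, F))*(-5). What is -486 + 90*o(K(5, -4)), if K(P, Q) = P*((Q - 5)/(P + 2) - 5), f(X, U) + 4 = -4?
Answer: 1764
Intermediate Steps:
f(X, U) = -8 (f(X, U) = -4 - 4 = -8)
K(P, Q) = P*(-5 + (-5 + Q)/(2 + P)) (K(P, Q) = P*((-5 + Q)/(2 + P) - 5) = P*(-5 + (-5 + Q)/(2 + P)))
o(F) = 25 (o(F) = (3 - 8)*(-5) = -5*(-5) = 25)
-486 + 90*o(K(5, -4)) = -486 + 90*25 = -486 + 2250 = 1764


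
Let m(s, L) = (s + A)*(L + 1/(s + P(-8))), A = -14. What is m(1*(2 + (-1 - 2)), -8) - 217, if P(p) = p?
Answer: -286/3 ≈ -95.333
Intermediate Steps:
m(s, L) = (-14 + s)*(L + 1/(-8 + s)) (m(s, L) = (s - 14)*(L + 1/(s - 8)) = (-14 + s)*(L + 1/(-8 + s)))
m(1*(2 + (-1 - 2)), -8) - 217 = (-14 + 1*(2 + (-1 - 2)) + 112*(-8) - 8*(2 + (-1 - 2))**2 - 22*(-8)*1*(2 + (-1 - 2)))/(-8 + 1*(2 + (-1 - 2))) - 217 = (-14 + 1*(2 - 3) - 896 - 8*(2 - 3)**2 - 22*(-8)*1*(2 - 3))/(-8 + 1*(2 - 3)) - 217 = (-14 + 1*(-1) - 896 - 8*1**2 - 22*(-8)*1*(-1))/(-8 + 1*(-1)) - 217 = (-14 - 1 - 896 - 8*(-1)**2 - 22*(-8)*(-1))/(-8 - 1) - 217 = (-14 - 1 - 896 - 8*1 - 176)/(-9) - 217 = -(-14 - 1 - 896 - 8 - 176)/9 - 217 = -1/9*(-1095) - 217 = 365/3 - 217 = -286/3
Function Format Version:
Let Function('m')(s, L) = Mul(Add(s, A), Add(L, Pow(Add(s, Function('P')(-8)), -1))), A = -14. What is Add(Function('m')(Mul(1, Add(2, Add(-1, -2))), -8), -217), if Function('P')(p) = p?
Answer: Rational(-286, 3) ≈ -95.333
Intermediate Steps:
Function('m')(s, L) = Mul(Add(-14, s), Add(L, Pow(Add(-8, s), -1))) (Function('m')(s, L) = Mul(Add(s, -14), Add(L, Pow(Add(s, -8), -1))) = Mul(Add(-14, s), Add(L, Pow(Add(-8, s), -1))))
Add(Function('m')(Mul(1, Add(2, Add(-1, -2))), -8), -217) = Add(Mul(Pow(Add(-8, Mul(1, Add(2, Add(-1, -2)))), -1), Add(-14, Mul(1, Add(2, Add(-1, -2))), Mul(112, -8), Mul(-8, Pow(Mul(1, Add(2, Add(-1, -2))), 2)), Mul(-22, -8, Mul(1, Add(2, Add(-1, -2)))))), -217) = Add(Mul(Pow(Add(-8, Mul(1, Add(2, -3))), -1), Add(-14, Mul(1, Add(2, -3)), -896, Mul(-8, Pow(Mul(1, Add(2, -3)), 2)), Mul(-22, -8, Mul(1, Add(2, -3))))), -217) = Add(Mul(Pow(Add(-8, Mul(1, -1)), -1), Add(-14, Mul(1, -1), -896, Mul(-8, Pow(Mul(1, -1), 2)), Mul(-22, -8, Mul(1, -1)))), -217) = Add(Mul(Pow(Add(-8, -1), -1), Add(-14, -1, -896, Mul(-8, Pow(-1, 2)), Mul(-22, -8, -1))), -217) = Add(Mul(Pow(-9, -1), Add(-14, -1, -896, Mul(-8, 1), -176)), -217) = Add(Mul(Rational(-1, 9), Add(-14, -1, -896, -8, -176)), -217) = Add(Mul(Rational(-1, 9), -1095), -217) = Add(Rational(365, 3), -217) = Rational(-286, 3)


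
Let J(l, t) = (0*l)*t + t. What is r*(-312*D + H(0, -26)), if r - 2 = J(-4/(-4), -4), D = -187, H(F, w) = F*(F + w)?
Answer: -116688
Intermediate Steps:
J(l, t) = t (J(l, t) = 0*t + t = 0 + t = t)
r = -2 (r = 2 - 4 = -2)
r*(-312*D + H(0, -26)) = -2*(-312*(-187) + 0*(0 - 26)) = -2*(58344 + 0*(-26)) = -2*(58344 + 0) = -2*58344 = -116688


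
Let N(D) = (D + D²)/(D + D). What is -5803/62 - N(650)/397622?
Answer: -2307420647/24652564 ≈ -93.598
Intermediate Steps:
N(D) = (D + D²)/(2*D) (N(D) = (D + D²)/((2*D)) = (D + D²)*(1/(2*D)) = (D + D²)/(2*D))
-5803/62 - N(650)/397622 = -5803/62 - (½ + (½)*650)/397622 = -5803*1/62 - (½ + 325)/397622 = -5803/62 - 651/(2*397622) = -5803/62 - 1*651/795244 = -5803/62 - 651/795244 = -2307420647/24652564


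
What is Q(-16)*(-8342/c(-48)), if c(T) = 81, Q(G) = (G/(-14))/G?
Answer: 4171/567 ≈ 7.3563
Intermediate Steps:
Q(G) = -1/14 (Q(G) = (G*(-1/14))/G = (-G/14)/G = -1/14)
Q(-16)*(-8342/c(-48)) = -(-4171)/(7*81) = -1/14*(-8342/81) = 4171/567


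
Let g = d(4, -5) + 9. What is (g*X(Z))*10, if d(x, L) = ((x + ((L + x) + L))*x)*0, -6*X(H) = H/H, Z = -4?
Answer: -15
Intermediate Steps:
X(H) = -⅙ (X(H) = -H/(6*H) = -⅙*1 = -⅙)
d(x, L) = 0 (d(x, L) = ((x + (x + 2*L))*x)*0 = ((2*L + 2*x)*x)*0 = (x*(2*L + 2*x))*0 = 0)
g = 9 (g = 0 + 9 = 9)
(g*X(Z))*10 = (9*(-⅙))*10 = -3/2*10 = -15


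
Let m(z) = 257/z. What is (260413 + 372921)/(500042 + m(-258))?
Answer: 163400172/129010579 ≈ 1.2666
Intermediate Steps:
(260413 + 372921)/(500042 + m(-258)) = (260413 + 372921)/(500042 + 257/(-258)) = 633334/(500042 + 257*(-1/258)) = 633334/(500042 - 257/258) = 633334/(129010579/258) = 633334*(258/129010579) = 163400172/129010579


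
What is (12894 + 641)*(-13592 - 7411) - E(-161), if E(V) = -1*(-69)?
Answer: -284275674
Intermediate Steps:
E(V) = 69
(12894 + 641)*(-13592 - 7411) - E(-161) = (12894 + 641)*(-13592 - 7411) - 1*69 = 13535*(-21003) - 69 = -284275605 - 69 = -284275674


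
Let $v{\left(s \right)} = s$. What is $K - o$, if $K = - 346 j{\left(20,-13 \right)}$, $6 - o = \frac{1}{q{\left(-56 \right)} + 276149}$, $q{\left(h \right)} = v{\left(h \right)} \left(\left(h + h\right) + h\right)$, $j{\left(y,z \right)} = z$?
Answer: $\frac{1282722045}{285557} \approx 4492.0$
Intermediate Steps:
$q{\left(h \right)} = 3 h^{2}$ ($q{\left(h \right)} = h \left(\left(h + h\right) + h\right) = h \left(2 h + h\right) = h 3 h = 3 h^{2}$)
$o = \frac{1713341}{285557}$ ($o = 6 - \frac{1}{3 \left(-56\right)^{2} + 276149} = 6 - \frac{1}{3 \cdot 3136 + 276149} = 6 - \frac{1}{9408 + 276149} = 6 - \frac{1}{285557} = \frac{1713341}{285557} \approx 6.0$)
$K = 4498$ ($K = \left(-346\right) \left(-13\right) = 4498$)
$K - o = 4498 - \frac{1713341}{285557} = \frac{1282722045}{285557}$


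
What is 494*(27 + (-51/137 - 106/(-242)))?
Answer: 221642486/16577 ≈ 13370.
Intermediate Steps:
494*(27 + (-51/137 - 106/(-242))) = 494*(27 + (-51*1/137 - 106*(-1/242))) = 494*(27 + (-51/137 + 53/121)) = 494*(27 + 1090/16577) = 494*(448669/16577) = 221642486/16577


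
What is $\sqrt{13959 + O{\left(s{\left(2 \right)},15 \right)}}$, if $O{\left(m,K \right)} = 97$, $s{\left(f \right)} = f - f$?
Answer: $2 \sqrt{3514} \approx 118.56$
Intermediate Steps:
$s{\left(f \right)} = 0$
$\sqrt{13959 + O{\left(s{\left(2 \right)},15 \right)}} = \sqrt{13959 + 97} = \sqrt{14056} = 2 \sqrt{3514}$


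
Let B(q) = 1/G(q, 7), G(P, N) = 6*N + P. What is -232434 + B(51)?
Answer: -21616361/93 ≈ -2.3243e+5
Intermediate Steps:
G(P, N) = P + 6*N
B(q) = 1/(42 + q) (B(q) = 1/(q + 6*7) = 1/(q + 42) = 1/(42 + q))
-232434 + B(51) = -232434 + 1/(42 + 51) = -232434 + 1/93 = -21616361/93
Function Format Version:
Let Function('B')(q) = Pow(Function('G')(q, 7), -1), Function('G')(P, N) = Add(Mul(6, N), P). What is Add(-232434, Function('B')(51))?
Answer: Rational(-21616361, 93) ≈ -2.3243e+5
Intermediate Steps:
Function('G')(P, N) = Add(P, Mul(6, N))
Function('B')(q) = Pow(Add(42, q), -1) (Function('B')(q) = Pow(Add(q, Mul(6, 7)), -1) = Pow(Add(q, 42), -1) = Pow(Add(42, q), -1))
Add(-232434, Function('B')(51)) = Add(-232434, Pow(Add(42, 51), -1)) = Add(-232434, Pow(93, -1)) = Add(-232434, Rational(1, 93)) = Rational(-21616361, 93)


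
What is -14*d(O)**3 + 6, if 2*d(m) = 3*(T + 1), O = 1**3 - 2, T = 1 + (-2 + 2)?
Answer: -372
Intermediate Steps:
T = 1 (T = 1 + 0 = 1)
O = -1 (O = 1 - 2 = -1)
d(m) = 3 (d(m) = (3*(1 + 1))/2 = (3*2)/2 = (1/2)*6 = 3)
-14*d(O)**3 + 6 = -14*3**3 + 6 = -14*27 + 6 = -378 + 6 = -372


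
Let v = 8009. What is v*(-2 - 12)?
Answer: -112126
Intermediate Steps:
v*(-2 - 12) = 8009*(-2 - 12) = 8009*(-14) = -112126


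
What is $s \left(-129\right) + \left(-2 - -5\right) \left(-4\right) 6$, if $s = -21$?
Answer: $2637$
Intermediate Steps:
$s \left(-129\right) + \left(-2 - -5\right) \left(-4\right) 6 = \left(-21\right) \left(-129\right) + \left(-2 - -5\right) \left(-4\right) 6 = 2709 + \left(-2 + 5\right) \left(-4\right) 6 = 2709 + 3 \left(-4\right) 6 = 2709 - 72 = 2637$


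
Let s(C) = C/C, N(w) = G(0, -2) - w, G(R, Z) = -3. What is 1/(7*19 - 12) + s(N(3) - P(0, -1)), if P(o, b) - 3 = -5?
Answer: 122/121 ≈ 1.0083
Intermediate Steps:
P(o, b) = -2 (P(o, b) = 3 - 5 = -2)
N(w) = -3 - w
s(C) = 1
1/(7*19 - 12) + s(N(3) - P(0, -1)) = 1/(7*19 - 12) + 1 = 1/(133 - 12) + 1 = 1/121 + 1 = 122/121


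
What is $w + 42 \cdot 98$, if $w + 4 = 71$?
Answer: $4183$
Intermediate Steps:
$w = 67$ ($w = -4 + 71 = 67$)
$w + 42 \cdot 98 = 67 + 42 \cdot 98 = 67 + 4116 = 4183$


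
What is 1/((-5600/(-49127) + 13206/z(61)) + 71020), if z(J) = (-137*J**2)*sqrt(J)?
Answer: 679285229808529129432608455/48242914452908465385473174690539 + 8123852375103743499*sqrt(61)/96485828905816930770946349381078 ≈ 1.4081e-5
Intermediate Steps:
z(J) = -137*J**(5/2)
1/((-5600/(-49127) + 13206/z(61)) + 71020) = 1/((-5600/(-49127) + 13206/((-509777*sqrt(61)))) + 71020) = 1/((-5600*(-1/49127) + 13206/((-509777*sqrt(61)))) + 71020) = 1/((5600/49127 + 13206/((-509777*sqrt(61)))) + 71020) = 1/((5600/49127 + 13206*(-sqrt(61)/31096397)) + 71020) = 1/((5600/49127 - 13206*sqrt(61)/31096397) + 71020) = 1/(3489005140/49127 - 13206*sqrt(61)/31096397)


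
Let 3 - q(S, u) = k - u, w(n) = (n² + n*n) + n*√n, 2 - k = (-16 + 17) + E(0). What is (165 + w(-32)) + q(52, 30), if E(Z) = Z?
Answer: 2245 - 128*I*√2 ≈ 2245.0 - 181.02*I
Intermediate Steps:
k = 1 (k = 2 - ((-16 + 17) + 0) = 2 - (1 + 0) = 2 - 1*1 = 2 - 1 = 1)
w(n) = n^(3/2) + 2*n² (w(n) = (n² + n²) + n^(3/2) = 2*n² + n^(3/2) = n^(3/2) + 2*n²)
q(S, u) = 2 + u (q(S, u) = 3 - (1 - u) = 3 + (-1 + u) = 2 + u)
(165 + w(-32)) + q(52, 30) = (165 + ((-32)^(3/2) + 2*(-32)²)) + (2 + 30) = (165 + (-128*I*√2 + 2*1024)) + 32 = (165 + (-128*I*√2 + 2048)) + 32 = (165 + (2048 - 128*I*√2)) + 32 = (2213 - 128*I*√2) + 32 = 2245 - 128*I*√2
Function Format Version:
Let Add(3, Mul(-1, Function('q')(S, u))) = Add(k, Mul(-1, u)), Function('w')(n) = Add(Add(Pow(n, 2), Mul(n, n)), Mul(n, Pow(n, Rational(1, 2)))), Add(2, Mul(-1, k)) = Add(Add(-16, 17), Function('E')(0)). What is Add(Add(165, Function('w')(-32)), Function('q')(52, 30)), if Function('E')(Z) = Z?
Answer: Add(2245, Mul(-128, I, Pow(2, Rational(1, 2)))) ≈ Add(2245.0, Mul(-181.02, I))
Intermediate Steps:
k = 1 (k = Add(2, Mul(-1, Add(Add(-16, 17), 0))) = Add(2, Mul(-1, Add(1, 0))) = Add(2, Mul(-1, 1)) = Add(2, -1) = 1)
Function('w')(n) = Add(Pow(n, Rational(3, 2)), Mul(2, Pow(n, 2))) (Function('w')(n) = Add(Add(Pow(n, 2), Pow(n, 2)), Pow(n, Rational(3, 2))) = Add(Mul(2, Pow(n, 2)), Pow(n, Rational(3, 2))) = Add(Pow(n, Rational(3, 2)), Mul(2, Pow(n, 2))))
Function('q')(S, u) = Add(2, u) (Function('q')(S, u) = Add(3, Mul(-1, Add(1, Mul(-1, u)))) = Add(3, Add(-1, u)) = Add(2, u))
Add(Add(165, Function('w')(-32)), Function('q')(52, 30)) = Add(Add(165, Add(Pow(-32, Rational(3, 2)), Mul(2, Pow(-32, 2)))), Add(2, 30)) = Add(Add(165, Add(Mul(-128, I, Pow(2, Rational(1, 2))), Mul(2, 1024))), 32) = Add(Add(165, Add(Mul(-128, I, Pow(2, Rational(1, 2))), 2048)), 32) = Add(Add(165, Add(2048, Mul(-128, I, Pow(2, Rational(1, 2))))), 32) = Add(Add(2213, Mul(-128, I, Pow(2, Rational(1, 2)))), 32) = Add(2245, Mul(-128, I, Pow(2, Rational(1, 2))))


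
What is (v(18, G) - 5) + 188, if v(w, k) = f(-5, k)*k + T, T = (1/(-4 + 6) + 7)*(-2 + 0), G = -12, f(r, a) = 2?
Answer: 144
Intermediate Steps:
T = -15 (T = (1/2 + 7)*(-2) = (½ + 7)*(-2) = (15/2)*(-2) = -15)
v(w, k) = -15 + 2*k (v(w, k) = 2*k - 15 = -15 + 2*k)
(v(18, G) - 5) + 188 = ((-15 + 2*(-12)) - 5) + 188 = ((-15 - 24) - 5) + 188 = (-39 - 5) + 188 = -44 + 188 = 144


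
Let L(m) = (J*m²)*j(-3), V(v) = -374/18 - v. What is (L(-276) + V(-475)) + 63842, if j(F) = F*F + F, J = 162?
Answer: 666966314/9 ≈ 7.4107e+7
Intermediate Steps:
j(F) = F + F² (j(F) = F² + F = F + F²)
V(v) = -187/9 - v (V(v) = -374*1/18 - v = -187/9 - v)
L(m) = 972*m² (L(m) = (162*m²)*(-3*(1 - 3)) = (162*m²)*(-3*(-2)) = (162*m²)*6 = 972*m²)
(L(-276) + V(-475)) + 63842 = (972*(-276)² + (-187/9 - 1*(-475))) + 63842 = (972*76176 + (-187/9 + 475)) + 63842 = (74043072 + 4088/9) + 63842 = 666391736/9 + 63842 = 666966314/9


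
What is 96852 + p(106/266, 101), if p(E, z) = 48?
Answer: 96900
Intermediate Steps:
96852 + p(106/266, 101) = 96852 + 48 = 96900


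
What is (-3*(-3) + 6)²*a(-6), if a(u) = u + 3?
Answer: -675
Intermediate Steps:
a(u) = 3 + u
(-3*(-3) + 6)²*a(-6) = (-3*(-3) + 6)²*(3 - 6) = (9 + 6)²*(-3) = 15²*(-3) = 225*(-3) = -675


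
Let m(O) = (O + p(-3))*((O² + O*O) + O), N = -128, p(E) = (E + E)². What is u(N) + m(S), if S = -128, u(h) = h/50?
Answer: -75072064/25 ≈ -3.0029e+6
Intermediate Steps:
p(E) = 4*E² (p(E) = (2*E)² = 4*E²)
u(h) = h/50 (u(h) = h*(1/50) = h/50)
m(O) = (36 + O)*(O + 2*O²) (m(O) = (O + 4*(-3)²)*((O² + O*O) + O) = (O + 4*9)*((O² + O²) + O) = (O + 36)*(2*O² + O) = (36 + O)*(O + 2*O²))
u(N) + m(S) = (1/50)*(-128) - 128*(36 + 2*(-128)² + 73*(-128)) = -64/25 - 128*(36 + 2*16384 - 9344) = -64/25 - 128*(36 + 32768 - 9344) = -64/25 - 128*23460 = -64/25 - 3002880 = -75072064/25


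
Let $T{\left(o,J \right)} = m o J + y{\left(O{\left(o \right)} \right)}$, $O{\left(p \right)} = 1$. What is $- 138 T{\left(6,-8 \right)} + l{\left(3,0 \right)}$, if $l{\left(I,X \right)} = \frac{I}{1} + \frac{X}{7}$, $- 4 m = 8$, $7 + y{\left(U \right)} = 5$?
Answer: $-12969$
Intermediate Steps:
$y{\left(U \right)} = -2$ ($y{\left(U \right)} = -7 + 5 = -2$)
$m = -2$ ($m = \left(- \frac{1}{4}\right) 8 = -2$)
$l{\left(I,X \right)} = I + \frac{X}{7}$ ($l{\left(I,X \right)} = I 1 + X \frac{1}{7} = I + \frac{X}{7}$)
$T{\left(o,J \right)} = -2 - 2 J o$ ($T{\left(o,J \right)} = - 2 o J - 2 = - 2 J o - 2 = -2 - 2 J o$)
$- 138 T{\left(6,-8 \right)} + l{\left(3,0 \right)} = - 138 \left(-2 - \left(-16\right) 6\right) + \left(3 + \frac{1}{7} \cdot 0\right) = - 138 \left(-2 + 96\right) + \left(3 + 0\right) = \left(-138\right) 94 + 3 = -12972 + 3 = -12969$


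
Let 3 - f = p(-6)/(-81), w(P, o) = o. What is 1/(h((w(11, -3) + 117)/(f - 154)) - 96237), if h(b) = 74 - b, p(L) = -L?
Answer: -4075/391861147 ≈ -1.0399e-5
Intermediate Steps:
f = 83/27 (f = 3 - (-1*(-6))/(-81) = 3 - 6*(-1)/81 = 3 - 1*(-2/27) = 3 + 2/27 = 83/27 ≈ 3.0741)
1/(h((w(11, -3) + 117)/(f - 154)) - 96237) = 1/((74 - (-3 + 117)/(83/27 - 154)) - 96237) = 1/((74 - 114/(-4075/27)) - 96237) = 1/((74 - 114*(-27)/4075) - 96237) = 1/((74 - 1*(-3078/4075)) - 96237) = 1/((74 + 3078/4075) - 96237) = 1/(304628/4075 - 96237) = 1/(-391861147/4075) = -4075/391861147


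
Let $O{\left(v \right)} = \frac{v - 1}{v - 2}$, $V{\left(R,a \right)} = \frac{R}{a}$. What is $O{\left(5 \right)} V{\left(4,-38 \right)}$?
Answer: $- \frac{8}{57} \approx -0.14035$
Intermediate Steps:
$O{\left(v \right)} = \frac{-1 + v}{-2 + v}$
$O{\left(5 \right)} V{\left(4,-38 \right)} = \frac{-1 + 5}{-2 + 5} \frac{4}{-38} = \frac{1}{3} \cdot 4 \cdot 4 \left(- \frac{1}{38}\right) = \frac{1}{3} \cdot 4 \left(- \frac{2}{19}\right) = \frac{4}{3} \left(- \frac{2}{19}\right) = - \frac{8}{57}$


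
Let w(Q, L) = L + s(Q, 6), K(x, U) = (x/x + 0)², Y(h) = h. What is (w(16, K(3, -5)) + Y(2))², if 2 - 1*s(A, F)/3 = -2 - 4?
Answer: 729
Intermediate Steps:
K(x, U) = 1 (K(x, U) = (1 + 0)² = 1² = 1)
s(A, F) = 24 (s(A, F) = 6 - 3*(-2 - 4) = 6 - 3*(-6) = 6 + 18 = 24)
w(Q, L) = 24 + L (w(Q, L) = L + 24 = 24 + L)
(w(16, K(3, -5)) + Y(2))² = ((24 + 1) + 2)² = (25 + 2)² = 27² = 729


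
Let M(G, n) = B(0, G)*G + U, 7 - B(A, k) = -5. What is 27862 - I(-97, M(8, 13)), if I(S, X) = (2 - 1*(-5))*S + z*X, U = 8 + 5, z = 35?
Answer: 24726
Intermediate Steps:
B(A, k) = 12 (B(A, k) = 7 - 1*(-5) = 7 + 5 = 12)
U = 13
M(G, n) = 13 + 12*G (M(G, n) = 12*G + 13 = 13 + 12*G)
I(S, X) = 7*S + 35*X (I(S, X) = (2 - 1*(-5))*S + 35*X = (2 + 5)*S + 35*X = 7*S + 35*X)
27862 - I(-97, M(8, 13)) = 27862 - (7*(-97) + 35*(13 + 12*8)) = 27862 - (-679 + 35*(13 + 96)) = 27862 - (-679 + 35*109) = 27862 - (-679 + 3815) = 27862 - 1*3136 = 27862 - 3136 = 24726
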